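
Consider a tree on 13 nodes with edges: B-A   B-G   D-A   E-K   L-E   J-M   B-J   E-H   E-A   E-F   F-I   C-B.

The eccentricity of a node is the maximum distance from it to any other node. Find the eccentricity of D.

4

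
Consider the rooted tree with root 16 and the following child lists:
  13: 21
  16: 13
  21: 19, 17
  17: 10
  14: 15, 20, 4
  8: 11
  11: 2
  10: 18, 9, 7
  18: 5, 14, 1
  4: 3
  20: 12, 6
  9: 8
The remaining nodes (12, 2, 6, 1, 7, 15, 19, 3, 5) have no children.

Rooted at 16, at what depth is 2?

8

16 – 13 – 21 – 17 – 10 – 9 – 8 – 11 – 2 — 8 edges.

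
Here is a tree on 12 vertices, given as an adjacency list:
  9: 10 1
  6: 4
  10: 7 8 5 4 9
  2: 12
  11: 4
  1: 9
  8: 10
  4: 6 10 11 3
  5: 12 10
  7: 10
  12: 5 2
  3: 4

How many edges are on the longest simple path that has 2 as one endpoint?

5

A farthest node from 2 is 6 (1, 11, 3 also at distance 5).
The path 2 – 12 – 5 – 10 – 4 – 6 has 5 edges.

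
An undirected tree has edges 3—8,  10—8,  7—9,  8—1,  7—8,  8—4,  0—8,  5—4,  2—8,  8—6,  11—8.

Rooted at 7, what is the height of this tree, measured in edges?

3

5 sits deepest: 7 – 8 – 4 – 5 — 3 edges from the root.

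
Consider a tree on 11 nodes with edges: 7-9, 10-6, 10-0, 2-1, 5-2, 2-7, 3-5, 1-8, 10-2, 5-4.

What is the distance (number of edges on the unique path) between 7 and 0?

3

7–2–10–0: 3 edges.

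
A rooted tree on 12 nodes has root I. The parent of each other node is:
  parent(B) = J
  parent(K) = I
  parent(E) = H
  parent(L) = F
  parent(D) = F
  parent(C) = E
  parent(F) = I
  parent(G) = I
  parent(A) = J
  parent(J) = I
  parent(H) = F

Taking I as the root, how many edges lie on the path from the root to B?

Path from I to B: I – J – B, which has 2 edges.

2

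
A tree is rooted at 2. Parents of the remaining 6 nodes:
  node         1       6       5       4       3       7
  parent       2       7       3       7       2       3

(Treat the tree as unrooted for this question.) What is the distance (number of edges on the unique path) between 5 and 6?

5 – 3 – 7 – 6: 3 edges.

3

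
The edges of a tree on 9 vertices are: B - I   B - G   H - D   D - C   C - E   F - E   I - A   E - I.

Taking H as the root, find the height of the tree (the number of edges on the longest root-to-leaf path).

6

G sits deepest: H – D – C – E – I – B – G — 6 edges from the root.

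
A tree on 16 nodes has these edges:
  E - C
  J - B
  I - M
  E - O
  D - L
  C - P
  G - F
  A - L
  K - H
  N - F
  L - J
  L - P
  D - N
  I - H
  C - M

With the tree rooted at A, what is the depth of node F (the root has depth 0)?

Climbing from F to the root: F → N → D → L → A. That's 4 steps.

4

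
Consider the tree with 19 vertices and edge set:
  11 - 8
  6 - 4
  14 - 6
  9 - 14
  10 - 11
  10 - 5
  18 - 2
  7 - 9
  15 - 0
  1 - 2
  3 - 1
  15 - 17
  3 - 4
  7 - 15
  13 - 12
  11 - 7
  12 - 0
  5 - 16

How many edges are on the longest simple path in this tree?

12

Starting from 16, a farthest node is 18 at distance 12.
One longest path: 16 - 5 - 10 - 11 - 7 - 9 - 14 - 6 - 4 - 3 - 1 - 2 - 18.
So the diameter is 12.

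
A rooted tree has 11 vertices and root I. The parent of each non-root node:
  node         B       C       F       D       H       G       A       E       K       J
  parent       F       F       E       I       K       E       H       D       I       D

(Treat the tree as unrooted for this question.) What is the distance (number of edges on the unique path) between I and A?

I–K–H–A: 3 edges.

3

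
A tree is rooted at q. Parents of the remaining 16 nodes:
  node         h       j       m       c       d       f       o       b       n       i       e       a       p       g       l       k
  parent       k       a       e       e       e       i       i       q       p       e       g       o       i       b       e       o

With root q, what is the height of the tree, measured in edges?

7

The longest root-to-leaf path is q–b–g–e–i–o–k–h (7 edges).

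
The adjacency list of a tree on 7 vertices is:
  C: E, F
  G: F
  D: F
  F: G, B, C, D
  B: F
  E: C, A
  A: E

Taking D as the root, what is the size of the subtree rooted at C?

3

Descendants of C (including itself): C, E, A. That's 3.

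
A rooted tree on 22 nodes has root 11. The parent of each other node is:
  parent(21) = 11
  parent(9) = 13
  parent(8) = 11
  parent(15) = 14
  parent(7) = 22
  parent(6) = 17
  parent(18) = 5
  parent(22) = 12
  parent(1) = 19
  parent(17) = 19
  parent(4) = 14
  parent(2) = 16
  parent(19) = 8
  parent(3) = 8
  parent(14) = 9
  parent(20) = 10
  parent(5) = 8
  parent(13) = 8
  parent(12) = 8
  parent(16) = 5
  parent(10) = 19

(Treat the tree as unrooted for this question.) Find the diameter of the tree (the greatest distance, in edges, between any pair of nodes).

BFS from 15 reaches 2 last, at distance 7; BFS from 2 confirms no node is farther.
Path: 15 - 14 - 9 - 13 - 8 - 5 - 16 - 2.

7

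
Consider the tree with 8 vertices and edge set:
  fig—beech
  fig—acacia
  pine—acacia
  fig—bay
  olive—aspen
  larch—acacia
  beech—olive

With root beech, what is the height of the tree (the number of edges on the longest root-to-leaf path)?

The longest root-to-leaf path is beech–fig–acacia–larch (3 edges).

3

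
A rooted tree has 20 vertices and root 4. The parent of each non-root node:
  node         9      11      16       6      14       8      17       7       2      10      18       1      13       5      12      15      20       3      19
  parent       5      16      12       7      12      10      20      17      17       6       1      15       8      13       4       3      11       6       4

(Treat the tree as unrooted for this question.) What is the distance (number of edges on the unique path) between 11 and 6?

4

The path is 11 - 20 - 17 - 7 - 6, which has 4 edges.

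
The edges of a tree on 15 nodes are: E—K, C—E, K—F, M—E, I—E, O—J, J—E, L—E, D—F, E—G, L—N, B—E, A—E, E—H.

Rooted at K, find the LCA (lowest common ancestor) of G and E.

E

Ancestors of G (toward the root): G, E, K.
Ancestors of E: E, K.
The deepest node appearing in both lists is E.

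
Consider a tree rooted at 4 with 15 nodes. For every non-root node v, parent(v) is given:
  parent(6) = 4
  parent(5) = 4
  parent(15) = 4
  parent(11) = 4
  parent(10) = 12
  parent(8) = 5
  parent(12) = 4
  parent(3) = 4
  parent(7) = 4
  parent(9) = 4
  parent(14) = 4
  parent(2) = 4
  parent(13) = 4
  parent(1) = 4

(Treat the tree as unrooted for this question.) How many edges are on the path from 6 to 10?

The path is 6 - 4 - 12 - 10, which has 3 edges.

3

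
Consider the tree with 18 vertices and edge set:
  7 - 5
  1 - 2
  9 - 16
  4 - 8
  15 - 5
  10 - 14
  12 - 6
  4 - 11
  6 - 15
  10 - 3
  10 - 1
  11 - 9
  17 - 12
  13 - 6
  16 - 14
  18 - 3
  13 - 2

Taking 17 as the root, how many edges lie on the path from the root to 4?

Climbing from 4 to the root: 4 – 11 – 9 – 16 – 14 – 10 – 1 – 2 – 13 – 6 – 12 – 17. That's 11 steps.

11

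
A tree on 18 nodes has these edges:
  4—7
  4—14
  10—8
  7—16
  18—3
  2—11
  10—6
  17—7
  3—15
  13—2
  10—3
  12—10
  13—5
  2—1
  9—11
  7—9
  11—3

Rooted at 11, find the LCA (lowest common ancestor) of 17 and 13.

17's ancestor chain is 17, 7, 9, 11 and 13's is 13, 2, 11; they first meet at 11.

11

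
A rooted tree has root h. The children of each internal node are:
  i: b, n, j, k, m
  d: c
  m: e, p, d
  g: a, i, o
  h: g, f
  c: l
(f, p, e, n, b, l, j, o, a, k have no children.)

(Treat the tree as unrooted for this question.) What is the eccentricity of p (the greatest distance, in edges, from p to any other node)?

A farthest node from p is f.
The path p–m–i–g–h–f has 5 edges.

5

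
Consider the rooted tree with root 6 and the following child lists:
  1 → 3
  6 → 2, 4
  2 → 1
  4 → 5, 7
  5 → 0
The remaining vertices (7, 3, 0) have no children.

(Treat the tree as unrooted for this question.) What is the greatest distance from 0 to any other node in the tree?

6

The node farthest from 0 is 3, via 0–5–4–6–2–1–3 — 6 edges.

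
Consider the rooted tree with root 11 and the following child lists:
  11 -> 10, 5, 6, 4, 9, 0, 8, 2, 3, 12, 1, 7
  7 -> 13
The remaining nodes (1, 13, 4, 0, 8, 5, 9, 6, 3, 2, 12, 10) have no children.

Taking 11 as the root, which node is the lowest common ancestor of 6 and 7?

Ancestors of 6 (toward the root): 6, 11.
Ancestors of 7: 7, 11.
The deepest node appearing in both lists is 11.

11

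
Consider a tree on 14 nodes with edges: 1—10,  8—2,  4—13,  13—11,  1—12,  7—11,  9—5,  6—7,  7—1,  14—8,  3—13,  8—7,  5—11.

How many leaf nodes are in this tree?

Degree-1 nodes: 2, 3, 4, 6, 9, 10, 12, 14 — 8 of them.

8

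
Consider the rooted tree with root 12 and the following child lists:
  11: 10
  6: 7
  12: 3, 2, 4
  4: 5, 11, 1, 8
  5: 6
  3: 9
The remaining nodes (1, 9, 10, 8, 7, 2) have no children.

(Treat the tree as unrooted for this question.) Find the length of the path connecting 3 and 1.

3

Walking from 3: 3–12–4–1. Length 3.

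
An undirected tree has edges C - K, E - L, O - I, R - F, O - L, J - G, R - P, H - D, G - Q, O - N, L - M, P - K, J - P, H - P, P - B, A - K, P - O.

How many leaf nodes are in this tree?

10

Exactly 10 nodes have a single neighbour: A, B, C, D, E, F, I, M, N, Q.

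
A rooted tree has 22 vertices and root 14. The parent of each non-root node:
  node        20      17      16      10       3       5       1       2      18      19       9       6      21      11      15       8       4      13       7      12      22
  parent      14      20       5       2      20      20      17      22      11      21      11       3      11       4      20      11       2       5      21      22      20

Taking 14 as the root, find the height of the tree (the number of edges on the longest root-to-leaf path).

7 sits deepest: 14-20-22-2-4-11-21-7 — 7 edges from the root.

7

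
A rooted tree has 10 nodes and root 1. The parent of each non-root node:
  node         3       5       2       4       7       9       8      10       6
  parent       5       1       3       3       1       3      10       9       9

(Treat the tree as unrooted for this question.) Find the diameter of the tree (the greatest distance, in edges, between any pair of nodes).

6

Starting from 8, a farthest node is 7 at distance 6.
One longest path: 8-10-9-3-5-1-7.
So the diameter is 6.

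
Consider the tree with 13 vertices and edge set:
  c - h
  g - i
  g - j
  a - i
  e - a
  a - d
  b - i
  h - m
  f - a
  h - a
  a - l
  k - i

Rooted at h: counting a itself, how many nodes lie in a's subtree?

10

The subtree rooted at a contains: a, d, i, f, l, e, g, k, b, j — 10 nodes.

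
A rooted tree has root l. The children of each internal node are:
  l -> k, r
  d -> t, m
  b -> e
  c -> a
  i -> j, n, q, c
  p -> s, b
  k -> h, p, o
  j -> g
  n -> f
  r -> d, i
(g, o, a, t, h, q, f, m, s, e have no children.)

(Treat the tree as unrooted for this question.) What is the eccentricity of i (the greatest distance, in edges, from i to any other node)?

Distances from i peak at 6, attained at e.
i – r – l – k – p – b – e

6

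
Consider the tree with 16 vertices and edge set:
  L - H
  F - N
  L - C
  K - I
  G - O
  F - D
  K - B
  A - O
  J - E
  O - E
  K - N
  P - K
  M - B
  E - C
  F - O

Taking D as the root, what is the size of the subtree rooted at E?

E's subtree: {E, C, J, L, H}, size 5.

5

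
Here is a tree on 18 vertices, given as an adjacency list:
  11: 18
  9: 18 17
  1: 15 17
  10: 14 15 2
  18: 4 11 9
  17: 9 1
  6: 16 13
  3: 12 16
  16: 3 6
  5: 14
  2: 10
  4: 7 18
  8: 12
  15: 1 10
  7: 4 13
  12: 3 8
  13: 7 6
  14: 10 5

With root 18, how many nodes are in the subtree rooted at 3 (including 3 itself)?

3

The subtree rooted at 3 contains: 3, 12, 8 — 3 nodes.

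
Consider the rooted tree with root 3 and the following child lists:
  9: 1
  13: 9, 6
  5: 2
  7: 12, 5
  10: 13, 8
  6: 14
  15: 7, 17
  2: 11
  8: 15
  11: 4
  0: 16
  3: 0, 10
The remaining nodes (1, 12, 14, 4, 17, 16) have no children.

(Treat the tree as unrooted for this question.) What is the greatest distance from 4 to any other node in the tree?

10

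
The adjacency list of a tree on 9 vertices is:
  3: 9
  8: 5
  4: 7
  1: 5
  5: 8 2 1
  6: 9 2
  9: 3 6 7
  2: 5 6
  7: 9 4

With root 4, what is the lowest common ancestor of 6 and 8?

6's ancestor chain is 6, 9, 7, 4 and 8's is 8, 5, 2, 6, 9, 7, 4; they first meet at 6.

6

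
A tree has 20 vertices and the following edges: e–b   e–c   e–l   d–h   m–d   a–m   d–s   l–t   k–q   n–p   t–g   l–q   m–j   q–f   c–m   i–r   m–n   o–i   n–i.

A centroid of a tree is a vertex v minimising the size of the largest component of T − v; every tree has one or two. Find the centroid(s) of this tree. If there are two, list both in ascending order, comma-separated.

Removing m splits the tree into components of sizes 9, 5, 3, 1, 1; the largest is 9 ≤ ⌊20/2⌋ = 10.
Every other node leaves some component of size > 10, so the centroid is unique.

m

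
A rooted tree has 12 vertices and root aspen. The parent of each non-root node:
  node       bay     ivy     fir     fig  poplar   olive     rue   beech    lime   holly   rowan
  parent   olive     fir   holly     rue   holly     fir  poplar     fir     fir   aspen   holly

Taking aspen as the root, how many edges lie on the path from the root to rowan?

2

Climbing from rowan to the root: rowan – holly – aspen. That's 2 steps.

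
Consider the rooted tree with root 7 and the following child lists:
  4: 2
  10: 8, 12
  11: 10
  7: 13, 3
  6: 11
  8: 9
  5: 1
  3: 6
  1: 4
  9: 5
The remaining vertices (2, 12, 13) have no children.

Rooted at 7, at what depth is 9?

6

Climbing from 9 to the root: 9–8–10–11–6–3–7. That's 6 steps.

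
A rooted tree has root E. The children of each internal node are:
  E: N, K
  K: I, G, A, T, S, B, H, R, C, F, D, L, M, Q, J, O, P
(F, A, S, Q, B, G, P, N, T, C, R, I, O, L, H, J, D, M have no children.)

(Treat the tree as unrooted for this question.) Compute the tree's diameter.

BFS from N reaches F last, at distance 3; BFS from F confirms no node is farther.
Path: N-E-K-F.

3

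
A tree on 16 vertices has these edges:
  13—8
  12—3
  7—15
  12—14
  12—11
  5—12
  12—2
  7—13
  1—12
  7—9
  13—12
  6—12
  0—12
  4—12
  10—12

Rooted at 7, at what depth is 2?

3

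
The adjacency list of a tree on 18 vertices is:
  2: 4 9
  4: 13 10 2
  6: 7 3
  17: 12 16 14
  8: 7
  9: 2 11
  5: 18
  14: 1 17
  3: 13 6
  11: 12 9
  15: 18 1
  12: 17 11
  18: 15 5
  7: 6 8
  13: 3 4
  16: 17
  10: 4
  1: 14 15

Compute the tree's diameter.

Starting from 5, a farthest node is 8 at distance 15.
One longest path: 5 – 18 – 15 – 1 – 14 – 17 – 12 – 11 – 9 – 2 – 4 – 13 – 3 – 6 – 7 – 8.
So the diameter is 15.

15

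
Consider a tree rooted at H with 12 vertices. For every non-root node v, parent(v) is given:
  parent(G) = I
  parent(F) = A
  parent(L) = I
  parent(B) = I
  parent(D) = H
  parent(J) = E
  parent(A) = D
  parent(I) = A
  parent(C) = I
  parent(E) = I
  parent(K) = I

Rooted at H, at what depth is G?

Path from H to G: H → D → A → I → G, which has 4 edges.

4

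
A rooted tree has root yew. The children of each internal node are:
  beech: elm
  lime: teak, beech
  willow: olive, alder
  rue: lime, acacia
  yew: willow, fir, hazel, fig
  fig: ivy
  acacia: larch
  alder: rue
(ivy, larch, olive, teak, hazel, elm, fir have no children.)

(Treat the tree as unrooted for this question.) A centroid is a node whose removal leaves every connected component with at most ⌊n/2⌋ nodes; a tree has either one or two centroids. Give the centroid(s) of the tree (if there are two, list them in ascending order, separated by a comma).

alder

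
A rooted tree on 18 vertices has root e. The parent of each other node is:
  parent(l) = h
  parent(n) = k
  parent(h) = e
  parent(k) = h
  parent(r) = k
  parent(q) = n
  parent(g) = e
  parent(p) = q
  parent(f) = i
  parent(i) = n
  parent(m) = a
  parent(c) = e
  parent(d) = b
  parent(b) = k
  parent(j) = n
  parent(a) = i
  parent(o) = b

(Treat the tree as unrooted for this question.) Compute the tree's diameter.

7

A longest path is m - a - i - n - k - h - e - c, with 7 edges.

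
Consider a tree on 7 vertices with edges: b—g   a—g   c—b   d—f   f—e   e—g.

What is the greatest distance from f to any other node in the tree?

4

The node farthest from f is c, via f-e-g-b-c — 4 edges.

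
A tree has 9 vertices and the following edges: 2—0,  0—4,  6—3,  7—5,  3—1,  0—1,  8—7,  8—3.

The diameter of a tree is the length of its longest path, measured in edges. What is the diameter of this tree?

6

Starting from 2, a farthest node is 5 at distance 6.
One longest path: 2 – 0 – 1 – 3 – 8 – 7 – 5.
So the diameter is 6.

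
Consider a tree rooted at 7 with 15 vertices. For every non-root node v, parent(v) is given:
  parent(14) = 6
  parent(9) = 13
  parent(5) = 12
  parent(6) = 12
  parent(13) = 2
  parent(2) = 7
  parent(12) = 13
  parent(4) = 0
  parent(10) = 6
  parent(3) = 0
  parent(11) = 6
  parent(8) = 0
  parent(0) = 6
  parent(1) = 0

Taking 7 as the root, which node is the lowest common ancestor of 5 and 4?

5's ancestor chain is 5, 12, 13, 2, 7 and 4's is 4, 0, 6, 12, 13, 2, 7; they first meet at 12.

12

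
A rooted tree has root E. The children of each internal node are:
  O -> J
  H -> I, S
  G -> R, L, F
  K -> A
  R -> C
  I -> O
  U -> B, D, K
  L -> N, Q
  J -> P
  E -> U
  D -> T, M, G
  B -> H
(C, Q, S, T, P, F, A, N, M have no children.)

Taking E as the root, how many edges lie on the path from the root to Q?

5

E–U–D–G–L–Q — 5 edges.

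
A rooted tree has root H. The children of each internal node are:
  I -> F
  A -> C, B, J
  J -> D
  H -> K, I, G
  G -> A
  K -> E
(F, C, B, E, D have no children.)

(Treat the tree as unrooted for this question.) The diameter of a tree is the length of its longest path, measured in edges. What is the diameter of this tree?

6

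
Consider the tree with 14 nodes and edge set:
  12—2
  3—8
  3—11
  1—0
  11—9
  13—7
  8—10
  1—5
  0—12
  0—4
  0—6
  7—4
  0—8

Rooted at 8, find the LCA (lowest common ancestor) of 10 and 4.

8

10's ancestor chain is 10, 8 and 4's is 4, 0, 8; they first meet at 8.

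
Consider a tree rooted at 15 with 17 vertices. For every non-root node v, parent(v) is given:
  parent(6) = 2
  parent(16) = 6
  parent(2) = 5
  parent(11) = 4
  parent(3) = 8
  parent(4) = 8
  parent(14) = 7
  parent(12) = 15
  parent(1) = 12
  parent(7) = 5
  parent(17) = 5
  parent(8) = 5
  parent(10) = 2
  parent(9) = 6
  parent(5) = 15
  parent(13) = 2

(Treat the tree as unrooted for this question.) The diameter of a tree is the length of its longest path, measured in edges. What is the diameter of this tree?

A longest path is 11-4-8-5-2-6-9, with 6 edges.

6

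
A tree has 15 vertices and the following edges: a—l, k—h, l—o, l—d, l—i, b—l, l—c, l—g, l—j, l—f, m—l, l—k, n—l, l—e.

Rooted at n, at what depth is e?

n – l – e — 2 edges.

2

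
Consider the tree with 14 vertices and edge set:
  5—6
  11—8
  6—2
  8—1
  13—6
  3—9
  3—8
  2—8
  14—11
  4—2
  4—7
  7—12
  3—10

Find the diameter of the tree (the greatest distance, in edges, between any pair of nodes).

BFS from 12 reaches 9 last, at distance 6; BFS from 9 confirms no node is farther.
Path: 12-7-4-2-8-3-9.

6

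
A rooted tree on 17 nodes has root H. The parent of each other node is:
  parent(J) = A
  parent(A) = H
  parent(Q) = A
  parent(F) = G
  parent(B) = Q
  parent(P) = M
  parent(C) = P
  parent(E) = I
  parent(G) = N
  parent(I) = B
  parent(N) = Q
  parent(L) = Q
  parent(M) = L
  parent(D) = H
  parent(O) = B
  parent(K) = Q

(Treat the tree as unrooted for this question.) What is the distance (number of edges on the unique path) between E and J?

5

The path is E - I - B - Q - A - J, which has 5 edges.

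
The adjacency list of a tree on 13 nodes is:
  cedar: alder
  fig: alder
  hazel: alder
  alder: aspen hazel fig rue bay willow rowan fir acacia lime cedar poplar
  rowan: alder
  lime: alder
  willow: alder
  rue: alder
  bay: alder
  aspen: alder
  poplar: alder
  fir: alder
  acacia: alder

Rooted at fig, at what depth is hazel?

Path from fig to hazel: fig–alder–hazel, which has 2 edges.

2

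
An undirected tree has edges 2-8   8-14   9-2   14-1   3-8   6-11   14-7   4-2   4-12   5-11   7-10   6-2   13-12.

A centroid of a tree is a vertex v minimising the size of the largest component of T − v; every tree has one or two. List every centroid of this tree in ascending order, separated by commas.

2

Delete 2: the remaining components have sizes 6, 3, 3, 1. Max 6 ≤ 7, so 2 is a centroid.
No neighbour of 2 does as well, so 2 is the unique centroid.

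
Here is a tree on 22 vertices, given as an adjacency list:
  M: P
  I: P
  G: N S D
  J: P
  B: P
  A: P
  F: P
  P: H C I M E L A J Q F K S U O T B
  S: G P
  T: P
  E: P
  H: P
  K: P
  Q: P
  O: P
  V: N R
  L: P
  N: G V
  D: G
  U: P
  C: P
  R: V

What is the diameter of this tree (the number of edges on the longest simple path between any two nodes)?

6

A longest path is R–V–N–G–S–P–M, with 6 edges.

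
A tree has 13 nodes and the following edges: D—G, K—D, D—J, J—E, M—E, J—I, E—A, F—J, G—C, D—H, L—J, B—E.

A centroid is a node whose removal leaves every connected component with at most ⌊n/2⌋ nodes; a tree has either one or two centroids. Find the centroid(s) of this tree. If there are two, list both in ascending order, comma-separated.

J

Delete J: the remaining components have sizes 5, 4, 1, 1, 1. Max 5 ≤ 6, so J is a centroid.
No neighbour of J does as well, so J is the unique centroid.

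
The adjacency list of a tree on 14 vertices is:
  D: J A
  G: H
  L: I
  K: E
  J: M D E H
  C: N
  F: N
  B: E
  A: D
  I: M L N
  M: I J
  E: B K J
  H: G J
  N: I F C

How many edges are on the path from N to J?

3

N – I – M – J: 3 edges.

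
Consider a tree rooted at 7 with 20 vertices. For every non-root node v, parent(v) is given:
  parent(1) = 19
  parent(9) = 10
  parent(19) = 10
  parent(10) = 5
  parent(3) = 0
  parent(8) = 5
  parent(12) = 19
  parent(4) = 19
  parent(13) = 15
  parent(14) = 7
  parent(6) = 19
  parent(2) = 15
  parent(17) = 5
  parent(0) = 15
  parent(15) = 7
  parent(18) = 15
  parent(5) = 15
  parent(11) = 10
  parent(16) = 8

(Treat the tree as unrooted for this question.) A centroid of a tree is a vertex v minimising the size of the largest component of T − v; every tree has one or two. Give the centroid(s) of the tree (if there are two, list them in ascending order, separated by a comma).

Removing 5 splits the tree into components of sizes 8, 8, 2, 1; the largest is 8 ≤ ⌊20/2⌋ = 10.
No neighbour of 5 does as well, so 5 is the unique centroid.

5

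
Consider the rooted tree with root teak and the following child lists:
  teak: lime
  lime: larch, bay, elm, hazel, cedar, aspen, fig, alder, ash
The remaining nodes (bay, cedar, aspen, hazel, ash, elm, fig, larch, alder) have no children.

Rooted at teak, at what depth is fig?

teak – lime – fig — 2 edges.

2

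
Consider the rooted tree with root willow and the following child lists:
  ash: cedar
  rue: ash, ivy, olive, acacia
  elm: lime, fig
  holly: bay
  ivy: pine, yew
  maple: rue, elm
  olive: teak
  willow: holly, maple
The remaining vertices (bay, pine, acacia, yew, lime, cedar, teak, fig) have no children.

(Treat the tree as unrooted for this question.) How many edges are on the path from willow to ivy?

3

The path is willow–maple–rue–ivy, which has 3 edges.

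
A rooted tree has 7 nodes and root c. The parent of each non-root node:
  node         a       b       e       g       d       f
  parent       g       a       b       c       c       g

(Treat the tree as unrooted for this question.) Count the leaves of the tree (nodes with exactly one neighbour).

3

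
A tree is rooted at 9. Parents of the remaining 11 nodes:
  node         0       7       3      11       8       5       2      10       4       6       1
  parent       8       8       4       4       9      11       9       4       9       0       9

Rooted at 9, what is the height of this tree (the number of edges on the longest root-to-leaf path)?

A deepest node is 5, reached by 9 – 4 – 11 – 5.
That path has 3 edges, so the height is 3.

3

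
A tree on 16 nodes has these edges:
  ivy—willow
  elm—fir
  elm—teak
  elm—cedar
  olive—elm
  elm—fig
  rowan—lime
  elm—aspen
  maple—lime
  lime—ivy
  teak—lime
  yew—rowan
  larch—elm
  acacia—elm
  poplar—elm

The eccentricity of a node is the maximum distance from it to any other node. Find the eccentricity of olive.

5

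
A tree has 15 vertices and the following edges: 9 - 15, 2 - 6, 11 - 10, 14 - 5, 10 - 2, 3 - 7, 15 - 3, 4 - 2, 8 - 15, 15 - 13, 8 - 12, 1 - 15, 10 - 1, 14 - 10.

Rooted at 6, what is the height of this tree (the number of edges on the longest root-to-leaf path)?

7 sits deepest: 6–2–10–1–15–3–7 — 6 edges from the root.

6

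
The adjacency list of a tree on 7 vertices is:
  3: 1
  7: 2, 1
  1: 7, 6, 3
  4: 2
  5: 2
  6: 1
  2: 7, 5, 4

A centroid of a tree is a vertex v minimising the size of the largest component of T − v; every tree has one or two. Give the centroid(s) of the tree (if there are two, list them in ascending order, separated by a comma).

Delete 7: the remaining components have sizes 3, 3. Max 3 ≤ 3, so 7 is a centroid.
No neighbour of 7 does as well, so 7 is the unique centroid.

7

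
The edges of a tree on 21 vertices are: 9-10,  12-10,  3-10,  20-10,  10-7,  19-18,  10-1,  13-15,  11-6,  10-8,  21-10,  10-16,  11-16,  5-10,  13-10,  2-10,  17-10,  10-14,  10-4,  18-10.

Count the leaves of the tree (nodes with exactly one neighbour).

The leaves are 1, 2, 3, 4, 5, 6, 7, 8, 9, 12, 14, 15, 17, 19, 20, 21.
That is 16 leaves.

16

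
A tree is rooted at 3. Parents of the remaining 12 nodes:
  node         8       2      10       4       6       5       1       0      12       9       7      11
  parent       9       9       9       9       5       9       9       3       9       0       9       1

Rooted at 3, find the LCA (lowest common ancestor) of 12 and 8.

9

Ancestors of 12 (toward the root): 12, 9, 0, 3.
Ancestors of 8: 8, 9, 0, 3.
The deepest node appearing in both lists is 9.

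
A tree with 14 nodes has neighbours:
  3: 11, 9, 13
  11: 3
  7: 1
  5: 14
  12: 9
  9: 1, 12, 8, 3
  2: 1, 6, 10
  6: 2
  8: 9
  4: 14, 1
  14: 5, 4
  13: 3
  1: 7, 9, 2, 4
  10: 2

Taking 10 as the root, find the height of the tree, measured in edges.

5

11 sits deepest: 10 → 2 → 1 → 9 → 3 → 11 — 5 edges from the root.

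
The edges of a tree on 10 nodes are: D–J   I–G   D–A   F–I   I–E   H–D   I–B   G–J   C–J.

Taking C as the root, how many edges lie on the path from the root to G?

2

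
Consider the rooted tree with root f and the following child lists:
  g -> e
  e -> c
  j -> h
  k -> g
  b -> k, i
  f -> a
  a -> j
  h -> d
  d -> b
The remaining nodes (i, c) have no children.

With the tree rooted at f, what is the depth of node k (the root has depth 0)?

f–a–j–h–d–b–k — 6 edges.

6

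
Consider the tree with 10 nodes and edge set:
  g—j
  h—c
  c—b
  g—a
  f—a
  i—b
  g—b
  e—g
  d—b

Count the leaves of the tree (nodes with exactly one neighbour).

6

Exactly 6 nodes have a single neighbour: d, e, f, h, i, j.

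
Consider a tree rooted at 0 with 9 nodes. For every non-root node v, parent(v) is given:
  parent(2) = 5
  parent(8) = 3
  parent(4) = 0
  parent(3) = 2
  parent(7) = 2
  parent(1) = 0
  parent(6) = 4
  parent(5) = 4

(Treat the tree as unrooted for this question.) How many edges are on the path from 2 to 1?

4

The path is 2 - 5 - 4 - 0 - 1, which has 4 edges.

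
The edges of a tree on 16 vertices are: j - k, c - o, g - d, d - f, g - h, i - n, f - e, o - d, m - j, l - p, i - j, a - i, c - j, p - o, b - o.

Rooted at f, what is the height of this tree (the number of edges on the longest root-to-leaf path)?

6

a sits deepest: f → d → o → c → j → i → a — 6 edges from the root.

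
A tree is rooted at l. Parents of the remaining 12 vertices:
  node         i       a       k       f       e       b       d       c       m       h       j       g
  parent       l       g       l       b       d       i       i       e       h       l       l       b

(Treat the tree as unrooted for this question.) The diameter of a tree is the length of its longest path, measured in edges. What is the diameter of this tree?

6

A longest path is m–h–l–i–d–e–c, with 6 edges.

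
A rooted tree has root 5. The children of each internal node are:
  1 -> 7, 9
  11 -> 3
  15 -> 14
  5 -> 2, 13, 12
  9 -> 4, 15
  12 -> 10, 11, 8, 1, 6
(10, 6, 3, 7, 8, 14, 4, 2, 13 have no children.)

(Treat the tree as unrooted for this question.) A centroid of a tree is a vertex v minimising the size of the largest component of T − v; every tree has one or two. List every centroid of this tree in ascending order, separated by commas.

Delete 12: the remaining components have sizes 6, 3, 2, 1, 1, 1. Max 6 ≤ 7, so 12 is a centroid.
No neighbour of 12 does as well, so 12 is the unique centroid.

12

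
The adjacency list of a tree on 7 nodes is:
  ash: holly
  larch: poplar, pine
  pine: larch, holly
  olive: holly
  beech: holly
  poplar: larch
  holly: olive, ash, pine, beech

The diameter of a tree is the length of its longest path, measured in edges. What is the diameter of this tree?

A longest path is beech-holly-pine-larch-poplar, with 4 edges.

4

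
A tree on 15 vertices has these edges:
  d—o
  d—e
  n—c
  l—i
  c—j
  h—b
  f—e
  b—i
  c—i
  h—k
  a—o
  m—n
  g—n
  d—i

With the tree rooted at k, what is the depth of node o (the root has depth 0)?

5

Path from k to o: k–h–b–i–d–o, which has 5 edges.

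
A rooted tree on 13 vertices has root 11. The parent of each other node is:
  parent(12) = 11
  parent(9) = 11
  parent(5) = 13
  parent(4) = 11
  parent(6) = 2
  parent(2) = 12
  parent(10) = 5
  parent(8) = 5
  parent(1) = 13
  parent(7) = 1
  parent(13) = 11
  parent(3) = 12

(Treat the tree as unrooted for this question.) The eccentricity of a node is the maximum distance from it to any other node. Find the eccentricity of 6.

Distances from 6 peak at 6, attained at 10 (8, 7 also at distance 6).
6 – 2 – 12 – 11 – 13 – 5 – 10

6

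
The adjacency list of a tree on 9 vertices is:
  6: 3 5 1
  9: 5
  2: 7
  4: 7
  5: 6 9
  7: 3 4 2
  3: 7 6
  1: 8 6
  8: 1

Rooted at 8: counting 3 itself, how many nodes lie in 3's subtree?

The subtree rooted at 3 contains: 3, 7, 4, 2 — 4 nodes.

4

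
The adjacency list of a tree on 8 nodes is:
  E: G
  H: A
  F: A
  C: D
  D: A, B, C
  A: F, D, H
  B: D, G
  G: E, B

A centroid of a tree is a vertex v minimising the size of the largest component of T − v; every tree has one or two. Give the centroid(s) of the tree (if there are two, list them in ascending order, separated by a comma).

D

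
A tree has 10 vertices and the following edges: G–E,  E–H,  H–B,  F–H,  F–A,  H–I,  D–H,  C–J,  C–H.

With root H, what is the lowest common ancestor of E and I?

Path E→root: E H; path I→root: I H.
First common node: H.

H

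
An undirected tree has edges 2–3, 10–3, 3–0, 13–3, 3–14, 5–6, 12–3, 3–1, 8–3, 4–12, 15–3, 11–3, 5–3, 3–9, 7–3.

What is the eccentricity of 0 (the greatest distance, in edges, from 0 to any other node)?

3

Distances from 0 peak at 3, attained at 4 (6 also at distance 3).
0 – 3 – 12 – 4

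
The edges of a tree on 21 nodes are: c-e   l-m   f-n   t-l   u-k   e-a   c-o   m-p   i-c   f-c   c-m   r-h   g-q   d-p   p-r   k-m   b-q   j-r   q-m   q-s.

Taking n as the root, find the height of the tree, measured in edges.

6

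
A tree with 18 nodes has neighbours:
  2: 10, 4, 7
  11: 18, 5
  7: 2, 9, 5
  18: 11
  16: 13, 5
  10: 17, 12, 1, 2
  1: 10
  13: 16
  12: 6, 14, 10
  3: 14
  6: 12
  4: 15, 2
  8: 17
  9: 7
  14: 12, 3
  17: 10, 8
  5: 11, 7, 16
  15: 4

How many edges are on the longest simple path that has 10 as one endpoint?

5

Distances from 10 peak at 5, attained at 18 (13 also at distance 5).
10–2–7–5–11–18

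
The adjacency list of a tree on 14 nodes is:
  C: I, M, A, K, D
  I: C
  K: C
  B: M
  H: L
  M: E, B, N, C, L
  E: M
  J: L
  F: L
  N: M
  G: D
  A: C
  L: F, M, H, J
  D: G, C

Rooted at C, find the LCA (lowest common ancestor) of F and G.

F's ancestor chain is F, L, M, C and G's is G, D, C; they first meet at C.

C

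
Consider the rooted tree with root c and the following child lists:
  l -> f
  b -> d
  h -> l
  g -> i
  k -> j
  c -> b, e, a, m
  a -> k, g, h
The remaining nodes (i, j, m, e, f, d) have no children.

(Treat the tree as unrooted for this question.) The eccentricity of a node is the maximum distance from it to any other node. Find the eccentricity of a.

The node farthest from a is d (f also at distance 3), via a–c–b–d — 3 edges.

3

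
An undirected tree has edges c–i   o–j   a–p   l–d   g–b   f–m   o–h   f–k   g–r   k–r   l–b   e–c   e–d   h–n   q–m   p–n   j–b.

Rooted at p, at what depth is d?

p → n → h → o → j → b → l → d — 7 edges.

7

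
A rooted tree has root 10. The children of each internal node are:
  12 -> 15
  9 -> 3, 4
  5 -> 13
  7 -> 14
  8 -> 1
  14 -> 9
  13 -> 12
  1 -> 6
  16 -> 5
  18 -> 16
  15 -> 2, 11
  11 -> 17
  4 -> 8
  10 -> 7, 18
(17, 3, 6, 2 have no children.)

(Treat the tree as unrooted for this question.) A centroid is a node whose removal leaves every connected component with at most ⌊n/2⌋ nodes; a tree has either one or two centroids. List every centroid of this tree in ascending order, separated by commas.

10, 18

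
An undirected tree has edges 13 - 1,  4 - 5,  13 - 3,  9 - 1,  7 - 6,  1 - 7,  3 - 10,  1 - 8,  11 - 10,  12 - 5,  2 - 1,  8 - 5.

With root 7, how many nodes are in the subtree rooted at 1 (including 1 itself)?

11

The subtree rooted at 1 contains: 1, 8, 13, 9, 2, 5, 3, 4, 12, 10, 11 — 11 nodes.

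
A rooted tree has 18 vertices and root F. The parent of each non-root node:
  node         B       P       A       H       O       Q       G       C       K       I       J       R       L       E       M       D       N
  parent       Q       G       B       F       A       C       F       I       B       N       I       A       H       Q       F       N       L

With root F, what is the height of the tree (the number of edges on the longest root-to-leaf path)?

9

The longest root-to-leaf path is F-H-L-N-I-C-Q-B-A-R (9 edges).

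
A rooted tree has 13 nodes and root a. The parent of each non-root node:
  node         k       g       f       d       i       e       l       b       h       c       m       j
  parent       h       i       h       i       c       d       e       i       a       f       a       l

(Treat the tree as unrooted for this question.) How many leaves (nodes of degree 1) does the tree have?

The leaves are b, g, j, k, m.
That is 5 leaves.

5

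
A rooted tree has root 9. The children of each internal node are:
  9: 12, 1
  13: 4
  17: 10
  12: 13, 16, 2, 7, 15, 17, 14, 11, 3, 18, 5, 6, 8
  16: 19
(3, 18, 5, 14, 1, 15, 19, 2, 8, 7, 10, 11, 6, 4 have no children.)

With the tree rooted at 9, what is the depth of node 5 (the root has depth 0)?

2

Path from 9 to 5: 9 → 12 → 5, which has 2 edges.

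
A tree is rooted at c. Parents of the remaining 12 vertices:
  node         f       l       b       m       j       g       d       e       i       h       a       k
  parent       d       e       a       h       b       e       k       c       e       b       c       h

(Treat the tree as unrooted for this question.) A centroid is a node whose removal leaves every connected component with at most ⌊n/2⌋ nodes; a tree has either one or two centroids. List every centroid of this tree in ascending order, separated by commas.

b

Removing b splits the tree into components of sizes 6, 5, 1; the largest is 6 ≤ ⌊13/2⌋ = 6.
Every other node leaves some component of size > 6, so the centroid is unique.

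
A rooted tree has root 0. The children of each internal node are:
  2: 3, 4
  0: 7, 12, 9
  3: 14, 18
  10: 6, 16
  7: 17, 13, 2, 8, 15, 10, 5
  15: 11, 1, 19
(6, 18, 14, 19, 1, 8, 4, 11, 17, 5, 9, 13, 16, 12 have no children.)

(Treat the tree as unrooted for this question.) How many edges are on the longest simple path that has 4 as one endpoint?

4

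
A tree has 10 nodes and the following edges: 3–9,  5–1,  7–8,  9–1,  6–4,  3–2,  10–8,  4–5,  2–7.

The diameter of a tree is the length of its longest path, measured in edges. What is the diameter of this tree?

Starting from 10, a farthest node is 6 at distance 9.
One longest path: 10 - 8 - 7 - 2 - 3 - 9 - 1 - 5 - 4 - 6.
So the diameter is 9.

9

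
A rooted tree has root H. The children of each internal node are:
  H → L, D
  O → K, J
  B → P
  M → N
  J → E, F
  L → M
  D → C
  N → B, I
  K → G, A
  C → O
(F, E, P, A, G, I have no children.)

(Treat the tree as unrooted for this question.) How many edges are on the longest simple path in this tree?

A longest path is P - B - N - M - L - H - D - C - O - J - F, with 10 edges.

10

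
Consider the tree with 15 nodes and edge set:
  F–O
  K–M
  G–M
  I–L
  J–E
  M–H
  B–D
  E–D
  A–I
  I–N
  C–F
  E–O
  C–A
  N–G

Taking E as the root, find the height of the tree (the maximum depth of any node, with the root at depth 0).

K sits deepest: E – O – F – C – A – I – N – G – M – K — 9 edges from the root.

9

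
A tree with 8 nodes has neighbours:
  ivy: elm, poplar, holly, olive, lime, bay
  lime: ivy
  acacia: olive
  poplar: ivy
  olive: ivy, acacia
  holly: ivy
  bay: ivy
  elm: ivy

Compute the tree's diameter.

A longest path is acacia - olive - ivy - bay, with 3 edges.

3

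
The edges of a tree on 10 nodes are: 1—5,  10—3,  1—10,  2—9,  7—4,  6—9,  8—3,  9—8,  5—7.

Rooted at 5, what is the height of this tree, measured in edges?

A deepest node is 6, reached by 5–1–10–3–8–9–6.
That path has 6 edges, so the height is 6.

6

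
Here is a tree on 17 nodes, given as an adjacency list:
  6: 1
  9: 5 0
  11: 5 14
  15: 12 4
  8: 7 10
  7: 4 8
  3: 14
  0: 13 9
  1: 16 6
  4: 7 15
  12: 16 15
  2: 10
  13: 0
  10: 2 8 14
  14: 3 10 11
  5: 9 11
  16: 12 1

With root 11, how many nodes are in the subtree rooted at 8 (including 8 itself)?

8's subtree: {8, 7, 4, 15, 12, 16, 1, 6}, size 8.

8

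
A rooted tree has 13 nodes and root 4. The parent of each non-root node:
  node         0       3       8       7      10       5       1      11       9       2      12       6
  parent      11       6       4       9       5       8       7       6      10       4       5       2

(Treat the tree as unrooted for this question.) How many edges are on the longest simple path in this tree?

10

Starting from 1, a farthest node is 0 at distance 10.
One longest path: 1 – 7 – 9 – 10 – 5 – 8 – 4 – 2 – 6 – 11 – 0.
So the diameter is 10.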